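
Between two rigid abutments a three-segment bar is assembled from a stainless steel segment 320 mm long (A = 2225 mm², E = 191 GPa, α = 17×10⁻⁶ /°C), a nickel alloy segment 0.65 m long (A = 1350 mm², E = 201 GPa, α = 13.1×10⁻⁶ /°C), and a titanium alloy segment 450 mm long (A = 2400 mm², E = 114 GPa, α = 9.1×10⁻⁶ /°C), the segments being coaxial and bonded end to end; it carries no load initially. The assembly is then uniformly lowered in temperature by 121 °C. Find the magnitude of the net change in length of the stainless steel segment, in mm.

|ΔL| ≈ 0.315 mm

Free thermal contraction of the whole bar: Σ αᵢΔT Lᵢ = 17×10⁻⁶×121×320 + 13.1×10⁻⁶×121×650 + 9.1×10⁻⁶×121×450 = 2.184 mm.
The rigid supports impose zero overall length change; the single axial force P common to all segments must satisfy P Σ Lᵢ/(AᵢEᵢ) = δ_free.
The series flexibility is Σ Lᵢ/(AᵢEᵢ) = 320/(2225×191×10³) + 650/(1350×201×10³) + 450/(2400×114×10³) = 4.793×10⁻⁶ mm/N.
Hence P = δ_free / Σ(L/AE) = 2.184/4.793×10⁻⁶ = 455.7 kN (tensile).
For the stainless steel segment, free thermal change = 17×10⁻⁶×121×320 = 0.6582 mm and elastic change from P = 455700×320/(2225×191×10³) = 0.3431 mm; these oppose, so the net change is 0.315 mm (segment shortens).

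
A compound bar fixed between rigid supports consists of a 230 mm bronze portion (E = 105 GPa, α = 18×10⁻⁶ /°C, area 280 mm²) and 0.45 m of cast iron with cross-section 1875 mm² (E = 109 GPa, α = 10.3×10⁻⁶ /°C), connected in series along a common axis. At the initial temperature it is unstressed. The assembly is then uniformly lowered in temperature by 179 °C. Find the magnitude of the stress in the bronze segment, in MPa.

σ ≈ 560 MPa (tensile)

Free thermal contraction of the whole bar: Σ αᵢΔT Lᵢ = 18×10⁻⁶×179×230 + 10.3×10⁻⁶×179×450 = 1.571 mm.
The walls prevent any net length change, so an axial force P (same in every segment) develops. Compatibility: P · Σ Lᵢ/(AᵢEᵢ) = δ_free.
Σ Lᵢ/(AᵢEᵢ) = 230/(280×105×10³) + 450/(1875×109×10³) = 1.002×10⁻⁵ mm/N.
Hence P = δ_free / Σ(L/AE) = 1.571/1.002×10⁻⁵ = 156.7 kN (tensile).
σ_{bronze} = P / A = 156700 / 280 = 559.6 MPa.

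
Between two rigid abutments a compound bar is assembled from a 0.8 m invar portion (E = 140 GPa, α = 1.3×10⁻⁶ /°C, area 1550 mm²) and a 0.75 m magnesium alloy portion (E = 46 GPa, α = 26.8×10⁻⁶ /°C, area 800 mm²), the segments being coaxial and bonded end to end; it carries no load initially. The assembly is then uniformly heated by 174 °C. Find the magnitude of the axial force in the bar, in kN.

P ≈ 153 kN (compressive)

Free thermal expansion of the whole bar: Σ αᵢΔT Lᵢ = 1.3×10⁻⁶×174×800 + 26.8×10⁻⁶×174×750 = 3.678 mm.
Since the ends are fixed, an axial force P builds up, equal in every segment, with P · Σ Lᵢ/(AᵢEᵢ) = δ_free.
The series flexibility is Σ Lᵢ/(AᵢEᵢ) = 800/(1550×140×10³) + 750/(800×46×10³) = 2.407×10⁻⁵ mm/N.
Hence P = δ_free / Σ(L/AE) = 3.678/2.407×10⁻⁵ = 152.8 kN (compressive).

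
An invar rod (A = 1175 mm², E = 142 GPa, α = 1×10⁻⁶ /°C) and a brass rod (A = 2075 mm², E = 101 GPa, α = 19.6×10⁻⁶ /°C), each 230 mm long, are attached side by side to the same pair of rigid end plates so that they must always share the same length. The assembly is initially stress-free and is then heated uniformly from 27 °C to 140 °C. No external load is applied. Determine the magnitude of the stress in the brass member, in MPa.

Both members must finish at the same length. With the larger α, the brass tends to over-expand; the plates restrain it, putting the brass in compression and the invar in tension. With no external load the two internal forces are equal and opposite, magnitude P.
Compatibility of the two members (thermal + elastic change equal): (α₁ − α₂)ΔT = P·[1/(A₁E₁) + 1/(A₂E₂)].
|α₁ − α₂|·ΔT = 18.6×10⁻⁶ × 113 = 0.002102.
1/(A₁E₁) + 1/(A₂E₂) = 1/(1175×142×10³) + 1/(2075×101×10³) = 1.076×10⁻⁸ N⁻¹.
P = 0.002102 / 1.076×10⁻⁸ = 195200 N = 195.2 kN.
σ_{brass} = P/A₂ = 195200/2075 = 94.09 MPa, compressive.

σ ≈ 94.1 MPa (compressive)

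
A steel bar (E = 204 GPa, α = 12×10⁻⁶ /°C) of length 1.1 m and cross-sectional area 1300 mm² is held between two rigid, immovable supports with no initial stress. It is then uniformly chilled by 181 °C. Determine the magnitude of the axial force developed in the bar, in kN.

With zero net strain, σ = E·αΔT = 204 GPa × 12×10⁻⁶ × 181 = 443.1 MPa.
P = AEαΔT = 1300 × 204×10³ × 12×10⁻⁶ × 181 = 576 kN (tensile).

P ≈ 576 kN (tensile)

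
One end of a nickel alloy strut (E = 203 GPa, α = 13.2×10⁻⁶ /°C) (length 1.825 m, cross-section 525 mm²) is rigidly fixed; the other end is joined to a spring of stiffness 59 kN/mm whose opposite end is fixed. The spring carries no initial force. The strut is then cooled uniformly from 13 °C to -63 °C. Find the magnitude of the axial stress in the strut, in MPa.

σ ≈ 102 MPa (tensile)

Free thermal contraction: δ_free = αΔT L = 13.2×10⁻⁶ × 76 × 1825 = 1.831 mm.
Let P be the tensile force in the spring. The strut extends elastically by PL/(AE) and the spring stretches by P/k; together these equal δ_free.
So P = δ_free / [L/(AE) + 1/k] = 1.831 / [ 1825/(525×203×10³) + 1/(59×10³) ].
P = 1.831 / 3.407×10⁻⁵ = 53730 N.
σ = P/A = 53730/525 = 102.3 MPa.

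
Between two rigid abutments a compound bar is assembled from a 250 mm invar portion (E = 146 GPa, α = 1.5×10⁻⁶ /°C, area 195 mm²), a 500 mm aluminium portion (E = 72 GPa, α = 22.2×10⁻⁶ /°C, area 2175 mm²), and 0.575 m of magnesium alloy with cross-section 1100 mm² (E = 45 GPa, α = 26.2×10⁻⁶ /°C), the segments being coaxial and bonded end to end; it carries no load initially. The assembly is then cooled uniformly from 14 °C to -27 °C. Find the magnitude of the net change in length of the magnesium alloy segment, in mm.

With the walls removed the bar would change length by δ_free = Σ αᵢΔT Lᵢ = 1.5×10⁻⁶×41×250 + 22.2×10⁻⁶×41×500 + 26.2×10⁻⁶×41×575 = 1.088 mm.
Since the ends are fixed, an axial force P builds up, equal in every segment, with P · Σ Lᵢ/(AᵢEᵢ) = δ_free.
Σ Lᵢ/(AᵢEᵢ) = 250/(195×146×10³) + 500/(2175×72×10³) + 575/(1100×45×10³) = 2.359×10⁻⁵ mm/N.
P = 1.088 / 2.359×10⁻⁵ = 46130 N = 46.13 kN, tensile.
For the magnesium alloy segment, free thermal change = 26.2×10⁻⁶×41×575 = 0.6177 mm and elastic change from P = 46130×575/(1100×45×10³) = 0.5358 mm; these oppose, so the net change is 0.0818 mm (segment shortens).

|ΔL| ≈ 0.0818 mm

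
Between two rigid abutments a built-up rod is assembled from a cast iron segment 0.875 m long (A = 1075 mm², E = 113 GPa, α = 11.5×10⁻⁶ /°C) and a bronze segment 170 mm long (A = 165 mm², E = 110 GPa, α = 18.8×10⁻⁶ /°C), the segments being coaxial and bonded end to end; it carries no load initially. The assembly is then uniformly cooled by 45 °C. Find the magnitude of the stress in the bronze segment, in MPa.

If the supports were absent, the total length change would be Σ αᵢΔT Lᵢ = 11.5×10⁻⁶×45×875 + 18.8×10⁻⁶×45×170 = 0.5966 mm.
Since the ends are fixed, an axial force P builds up, equal in every segment, with P · Σ Lᵢ/(AᵢEᵢ) = δ_free.
Σ Lᵢ/(AᵢEᵢ) = 875/(1075×113×10³) + 170/(165×110×10³) = 1.657×10⁻⁵ mm/N.
So P = 0.5966 / 1.657×10⁻⁵ = 36.01 kN, tensile.
σ_{bronze} = P / A = 36010 / 165 = 218.2 MPa.

σ ≈ 218 MPa (tensile)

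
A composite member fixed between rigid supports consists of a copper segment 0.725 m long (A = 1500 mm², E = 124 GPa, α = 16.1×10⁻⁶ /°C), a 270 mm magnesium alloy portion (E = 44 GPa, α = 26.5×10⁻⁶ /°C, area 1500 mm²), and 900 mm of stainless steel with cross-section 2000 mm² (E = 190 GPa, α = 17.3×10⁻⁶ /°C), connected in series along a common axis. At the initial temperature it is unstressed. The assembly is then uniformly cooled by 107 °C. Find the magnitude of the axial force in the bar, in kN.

P ≈ 355 kN (tensile)

If the supports were absent, the total length change would be Σ αᵢΔT Lᵢ = 16.1×10⁻⁶×107×725 + 26.5×10⁻⁶×107×270 + 17.3×10⁻⁶×107×900 = 3.681 mm.
The walls prevent any net length change, so an axial force P (same in every segment) develops. Compatibility: P · Σ Lᵢ/(AᵢEᵢ) = δ_free.
Σ Lᵢ/(AᵢEᵢ) = 725/(1500×124×10³) + 270/(1500×44×10³) + 900/(2000×190×10³) = 1.036×10⁻⁵ mm/N.
So P = 3.681 / 1.036×10⁻⁵ = 355.4 kN, tensile.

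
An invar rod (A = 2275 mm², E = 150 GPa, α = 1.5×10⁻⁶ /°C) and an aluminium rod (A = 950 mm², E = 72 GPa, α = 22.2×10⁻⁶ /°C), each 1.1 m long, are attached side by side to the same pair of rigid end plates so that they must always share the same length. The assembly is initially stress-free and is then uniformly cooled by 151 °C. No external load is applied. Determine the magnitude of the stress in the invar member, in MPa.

σ ≈ 78.3 MPa (compressive)

Both members must finish at the same length. With the larger α, the aluminium tends to over-contract; the plates restrain it, putting the aluminium in tension and the invar in compression. With no external load the two internal forces are equal and opposite, magnitude P.
Equating the net (thermal + elastic) strains gives |α₁ − α₂|·ΔT = P·[1/(A₁E₁) + 1/(A₂E₂)].
|α₁ − α₂|·ΔT = 20.7×10⁻⁶ × 151 = 0.003126.
1/(A₁E₁) + 1/(A₂E₂) = 1/(2275×150×10³) + 1/(950×72×10³) = 1.755×10⁻⁸ N⁻¹.
So P = 0.003126 / 1.755×10⁻⁸ = 178.1 kN.
σ_{invar} = P/A₁ = 178100/2275 = 78.29 MPa, compressive.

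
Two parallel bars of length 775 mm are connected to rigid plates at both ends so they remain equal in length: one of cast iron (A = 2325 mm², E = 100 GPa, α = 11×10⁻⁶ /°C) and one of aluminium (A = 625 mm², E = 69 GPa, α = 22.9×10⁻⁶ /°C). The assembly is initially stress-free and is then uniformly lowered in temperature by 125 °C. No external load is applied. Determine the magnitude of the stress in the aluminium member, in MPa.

Both members must finish at the same length. With the larger α, the aluminium tends to over-contract; the plates restrain it, putting the aluminium in tension and the cast iron in compression. With no external load the two internal forces are equal and opposite, magnitude P.
Setting the final lengths equal and cancelling L: (α₁ − α₂)ΔT = P/(A₁E₁) + P/(A₂E₂).
|α₁ − α₂|·ΔT = 11.9×10⁻⁶ × 125 = 0.001487.
1/(A₁E₁) + 1/(A₂E₂) = 1/(2325×100×10³) + 1/(625×69×10³) = 2.749×10⁻⁸ N⁻¹.
P = 0.001487 / 2.749×10⁻⁸ = 54110 N = 54.11 kN.
σ_{aluminium} = P/A₂ = 54110/625 = 86.58 MPa, tensile.

σ ≈ 86.6 MPa (tensile)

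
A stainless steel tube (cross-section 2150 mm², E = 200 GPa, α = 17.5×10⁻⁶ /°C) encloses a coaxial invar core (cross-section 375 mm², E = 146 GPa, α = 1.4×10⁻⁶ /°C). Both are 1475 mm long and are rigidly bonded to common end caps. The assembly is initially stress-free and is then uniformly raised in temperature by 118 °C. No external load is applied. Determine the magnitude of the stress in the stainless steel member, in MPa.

Both members must finish at the same length. With the larger α, the stainless steel tends to over-expand; the plates restrain it, putting the stainless steel in compression and the invar in tension. With no external load the two internal forces are equal and opposite, magnitude P.
Setting the final lengths equal and cancelling L: (α₁ − α₂)ΔT = P/(A₁E₁) + P/(A₂E₂).
|α₁ − α₂|·ΔT = 16.1×10⁻⁶ × 118 = 0.0019.
1/(A₁E₁) + 1/(A₂E₂) = 1/(2150×200×10³) + 1/(375×146×10³) = 2.059×10⁻⁸ N⁻¹.
So P = 0.0019 / 2.059×10⁻⁸ = 92.27 kN.
σ_{stainless steel} = P/A₁ = 92270/2150 = 42.91 MPa, compressive.

σ ≈ 42.9 MPa (compressive)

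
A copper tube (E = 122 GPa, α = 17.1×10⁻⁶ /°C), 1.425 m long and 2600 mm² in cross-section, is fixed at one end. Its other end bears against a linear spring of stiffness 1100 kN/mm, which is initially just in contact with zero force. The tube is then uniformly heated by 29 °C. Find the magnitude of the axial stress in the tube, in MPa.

If the spring were absent the tube would lengthen by αΔT L = 17.1×10⁻⁶ × 29 × 1425 = 0.7067 mm.
Let P be the compressive force at the spring. The tube shortens elastically by PL/(AE) and the spring compresses by P/k; together these equal δ_free.
So P = δ_free / [L/(AE) + 1/k] = 0.7067 / [ 1425/(2600×122×10³) + 1/(1100×10³) ].
P = 0.7067 / 5.402×10⁻⁶ = 130800 N.
σ = P/A = 130800/2600 = 50.32 MPa.

σ ≈ 50.3 MPa (compressive)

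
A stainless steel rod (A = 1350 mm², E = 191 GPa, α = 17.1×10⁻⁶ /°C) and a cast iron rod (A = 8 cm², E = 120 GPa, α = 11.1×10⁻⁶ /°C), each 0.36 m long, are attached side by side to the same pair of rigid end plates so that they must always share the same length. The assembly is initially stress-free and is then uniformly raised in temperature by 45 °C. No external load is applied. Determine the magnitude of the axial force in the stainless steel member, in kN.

Both members must finish at the same length. With the larger α, the stainless steel tends to over-expand; the plates restrain it, putting the stainless steel in compression and the cast iron in tension. With no external load the two internal forces are equal and opposite, magnitude P.
Compatibility of the two members (thermal + elastic change equal): (α₁ − α₂)ΔT = P·[1/(A₁E₁) + 1/(A₂E₂)].
|α₁ − α₂|·ΔT = 6×10⁻⁶ × 45 = 0.00027.
1/(A₁E₁) + 1/(A₂E₂) = 1/(1350×191×10³) + 1/(800×120×10³) = 1.429×10⁻⁸ N⁻¹.
So P = 0.00027 / 1.429×10⁻⁸ = 18.89 kN.

P ≈ 18.9 kN (compressive in the stainless steel)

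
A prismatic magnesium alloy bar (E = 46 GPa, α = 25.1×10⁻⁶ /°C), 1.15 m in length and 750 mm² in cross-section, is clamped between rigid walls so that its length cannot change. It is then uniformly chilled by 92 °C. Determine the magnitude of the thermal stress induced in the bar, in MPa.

With length fixed, the mechanical strain must cancel the thermal strain αΔT = 25.1×10⁻⁶ × 92 = 2309.2×10⁻⁶.
Hence σ = E·αΔT = 46×10³ × 2309.2×10⁻⁶ = 106.2 MPa, tensile.

σ ≈ 106 MPa (tensile)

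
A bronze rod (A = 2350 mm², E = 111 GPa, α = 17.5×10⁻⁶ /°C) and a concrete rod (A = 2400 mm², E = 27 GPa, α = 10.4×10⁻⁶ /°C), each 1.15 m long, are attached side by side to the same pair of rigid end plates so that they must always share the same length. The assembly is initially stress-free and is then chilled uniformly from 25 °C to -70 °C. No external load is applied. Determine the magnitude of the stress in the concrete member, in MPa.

σ ≈ 14.6 MPa (compressive)

Both members must finish at the same length. With the larger α, the bronze tends to over-contract; the plates restrain it, putting the bronze in tension and the concrete in compression. With no external load the two internal forces are equal and opposite, magnitude P.
Compatibility of the two members (thermal + elastic change equal): (α₁ − α₂)ΔT = P·[1/(A₁E₁) + 1/(A₂E₂)].
|α₁ − α₂|·ΔT = 7.1×10⁻⁶ × 95 = 0.0006745.
1/(A₁E₁) + 1/(A₂E₂) = 1/(2350×111×10³) + 1/(2400×27×10³) = 1.927×10⁻⁸ N⁻¹.
P = 0.0006745 / 1.927×10⁻⁸ = 35010 N = 35.01 kN.
σ_{concrete} = P/A₂ = 35010/2400 = 14.59 MPa, compressive.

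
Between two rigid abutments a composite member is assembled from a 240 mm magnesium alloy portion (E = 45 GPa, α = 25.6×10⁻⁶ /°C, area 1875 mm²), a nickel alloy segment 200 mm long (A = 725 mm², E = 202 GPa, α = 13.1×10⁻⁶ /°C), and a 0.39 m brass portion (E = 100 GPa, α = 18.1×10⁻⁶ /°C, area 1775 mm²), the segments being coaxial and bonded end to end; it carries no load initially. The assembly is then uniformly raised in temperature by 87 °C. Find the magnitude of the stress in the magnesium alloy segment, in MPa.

σ ≈ 115 MPa (compressive)

With the walls removed the bar would change length by δ_free = Σ αᵢΔT Lᵢ = 25.6×10⁻⁶×87×240 + 13.1×10⁻⁶×87×200 + 18.1×10⁻⁶×87×390 = 1.377 mm.
The rigid supports impose zero overall length change; the single axial force P common to all segments must satisfy P Σ Lᵢ/(AᵢEᵢ) = δ_free.
The series flexibility is Σ Lᵢ/(AᵢEᵢ) = 240/(1875×45×10³) + 200/(725×202×10³) + 390/(1775×100×10³) = 6.407×10⁻⁶ mm/N.
Hence P = δ_free / Σ(L/AE) = 1.377/6.407×10⁻⁶ = 214.8 kN (compressive).
σ_{magnesium alloy} = P / A = 214800 / 1875 = 114.6 MPa.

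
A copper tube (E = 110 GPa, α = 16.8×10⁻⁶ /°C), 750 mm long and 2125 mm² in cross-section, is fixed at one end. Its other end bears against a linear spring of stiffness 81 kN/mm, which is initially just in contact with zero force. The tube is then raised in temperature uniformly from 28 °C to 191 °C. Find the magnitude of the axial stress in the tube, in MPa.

If the spring were absent the tube would lengthen by αΔT L = 16.8×10⁻⁶ × 163 × 750 = 2.054 mm.
With a force P in the spring, the elastic change of the tube is PL/(AE) and that of the spring is P/k; compatibility requires their sum to equal δ_free.
P [ L/(AE) + 1/k ] = δ_free → P [ 750/(2125×110×10³) + 1/(81×10³) ] = 2.054.
P = 2.054 / 1.555×10⁻⁵ = 132000 N.
σ = P/A = 132000/2125 = 62.14 MPa.

σ ≈ 62.1 MPa (compressive)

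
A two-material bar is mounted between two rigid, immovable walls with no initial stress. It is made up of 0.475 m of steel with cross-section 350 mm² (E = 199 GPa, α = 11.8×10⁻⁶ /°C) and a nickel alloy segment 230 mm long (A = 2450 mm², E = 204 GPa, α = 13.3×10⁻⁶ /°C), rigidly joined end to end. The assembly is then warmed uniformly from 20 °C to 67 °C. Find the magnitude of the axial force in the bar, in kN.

P ≈ 55.9 kN (compressive)

If the supports were absent, the total length change would be Σ αᵢΔT Lᵢ = 11.8×10⁻⁶×47×475 + 13.3×10⁻⁶×47×230 = 0.4072 mm.
The walls prevent any net length change, so an axial force P (same in every segment) develops. Compatibility: P · Σ Lᵢ/(AᵢEᵢ) = δ_free.
The series flexibility is Σ Lᵢ/(AᵢEᵢ) = 475/(350×199×10³) + 230/(2450×204×10³) = 7.28×10⁻⁶ mm/N.
Hence P = δ_free / Σ(L/AE) = 0.4072/7.28×10⁻⁶ = 55.94 kN (compressive).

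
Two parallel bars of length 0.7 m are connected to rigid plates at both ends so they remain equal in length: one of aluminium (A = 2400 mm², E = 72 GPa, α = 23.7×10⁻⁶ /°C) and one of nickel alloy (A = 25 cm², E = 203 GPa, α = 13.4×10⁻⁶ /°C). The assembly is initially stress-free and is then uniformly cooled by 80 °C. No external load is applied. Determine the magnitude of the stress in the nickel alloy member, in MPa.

σ ≈ 42.5 MPa (compressive)

Equilibrium of a rigid end plate with no external load gives equal and opposite internal forces ±P in the two members. Since α_{aluminium} > α_{nickel alloy}, cooling drives the aluminium into tension and the nickel alloy into compression.
Setting the final lengths equal and cancelling L: (α₁ − α₂)ΔT = P/(A₁E₁) + P/(A₂E₂).
|α₁ − α₂|·ΔT = 10.3×10⁻⁶ × 80 = 0.000824.
1/(A₁E₁) + 1/(A₂E₂) = 1/(2400×72×10³) + 1/(2500×203×10³) = 7.757×10⁻⁹ N⁻¹.
P = 0.000824 / 7.757×10⁻⁹ = 106200 N = 106.2 kN.
σ_{nickel alloy} = P/A₂ = 106200/2500 = 42.49 MPa, compressive.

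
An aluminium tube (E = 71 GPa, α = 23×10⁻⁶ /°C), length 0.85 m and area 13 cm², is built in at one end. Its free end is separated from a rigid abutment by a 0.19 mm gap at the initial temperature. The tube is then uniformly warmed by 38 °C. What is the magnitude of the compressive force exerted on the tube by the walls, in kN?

Unrestrained expansion: δ_free = αΔT L = 23×10⁻⁶ × 38 × 850 = 0.7429 mm.
This exceeds the 0.19 mm gap, so the wall pushes back. The portion of expansion that must be recovered elastically is δ_free − gap = 0.7429 − 0.19 = 0.5529 mm.
That suppressed elongation corresponds to σ = E·Δ/L = 71×10³ × 0.5529/850 = 46.18 MPa.
P = σA = 46.18 × 1300 = 60.04 kN.

P ≈ 60 kN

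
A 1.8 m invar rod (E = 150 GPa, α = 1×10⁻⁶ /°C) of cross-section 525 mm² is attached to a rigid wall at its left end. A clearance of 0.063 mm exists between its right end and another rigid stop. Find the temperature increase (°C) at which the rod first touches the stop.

ΔT ≈ 35 °C

Contact occurs when the free expansion equals the gap: αΔT L = 0.063 mm.
So ΔT = g/(αL) = 0.063/(1×10⁻⁶ × 1800) = 35 °C.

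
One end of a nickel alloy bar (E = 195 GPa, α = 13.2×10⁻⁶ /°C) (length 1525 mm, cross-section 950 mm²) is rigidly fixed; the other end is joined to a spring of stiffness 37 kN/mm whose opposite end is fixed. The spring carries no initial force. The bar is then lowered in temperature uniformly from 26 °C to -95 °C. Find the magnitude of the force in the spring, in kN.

If the spring were absent the bar would shorten by αΔT L = 13.2×10⁻⁶ × 121 × 1525 = 2.436 mm.
With a force P in the spring, the elastic change of the bar is PL/(AE) and that of the spring is P/k; compatibility requires their sum to equal δ_free.
So P = δ_free / [L/(AE) + 1/k] = 2.436 / [ 1525/(950×195×10³) + 1/(37×10³) ].
P = 2.436 / 3.526×10⁻⁵ = 69080 N.

P ≈ 69.1 kN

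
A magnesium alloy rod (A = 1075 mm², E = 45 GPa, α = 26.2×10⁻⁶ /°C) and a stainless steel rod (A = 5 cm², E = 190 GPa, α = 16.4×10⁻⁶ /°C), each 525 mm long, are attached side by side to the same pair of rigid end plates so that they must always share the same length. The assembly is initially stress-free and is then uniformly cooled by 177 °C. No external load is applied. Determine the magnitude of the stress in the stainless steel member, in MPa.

Both members must finish at the same length. With the larger α, the magnesium alloy tends to over-contract; the plates restrain it, putting the magnesium alloy in tension and the stainless steel in compression. With no external load the two internal forces are equal and opposite, magnitude P.
Equating the net (thermal + elastic) strains gives |α₁ − α₂|·ΔT = P·[1/(A₁E₁) + 1/(A₂E₂)].
|α₁ − α₂|·ΔT = 9.8×10⁻⁶ × 177 = 0.001735.
1/(A₁E₁) + 1/(A₂E₂) = 1/(1075×45×10³) + 1/(500×190×10³) = 3.12×10⁻⁸ N⁻¹.
So P = 0.001735 / 3.12×10⁻⁸ = 55.6 kN.
σ_{stainless steel} = P/A₂ = 55600/500 = 111.2 MPa, compressive.

σ ≈ 111 MPa (compressive)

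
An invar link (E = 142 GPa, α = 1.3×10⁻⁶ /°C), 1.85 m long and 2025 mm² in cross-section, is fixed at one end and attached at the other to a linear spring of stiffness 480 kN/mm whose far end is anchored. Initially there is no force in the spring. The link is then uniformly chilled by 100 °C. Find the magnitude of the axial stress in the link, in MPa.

σ ≈ 13.9 MPa (tensile)

Free thermal contraction: δ_free = αΔT L = 1.3×10⁻⁶ × 100 × 1850 = 0.2405 mm.
With a force P in the spring, the elastic change of the link is PL/(AE) and that of the spring is P/k; compatibility requires their sum to equal δ_free.
P [ L/(AE) + 1/k ] = δ_free → P [ 1850/(2025×142×10³) + 1/(480×10³) ] = 0.2405.
P = 0.2405 / 8.517×10⁻⁶ = 28240 N.
σ = P/A = 28240/2025 = 13.94 MPa.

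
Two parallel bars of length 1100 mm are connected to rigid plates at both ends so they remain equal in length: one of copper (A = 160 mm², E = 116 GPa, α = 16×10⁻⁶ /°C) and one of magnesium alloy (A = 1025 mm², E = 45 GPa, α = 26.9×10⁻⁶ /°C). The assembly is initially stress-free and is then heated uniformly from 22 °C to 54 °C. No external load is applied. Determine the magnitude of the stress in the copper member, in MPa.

σ ≈ 28.9 MPa (tensile)

Both members must finish at the same length. With the larger α, the magnesium alloy tends to over-expand; the plates restrain it, putting the magnesium alloy in compression and the copper in tension. With no external load the two internal forces are equal and opposite, magnitude P.
Setting the final lengths equal and cancelling L: (α₁ − α₂)ΔT = P/(A₁E₁) + P/(A₂E₂).
|α₁ − α₂|·ΔT = 10.9×10⁻⁶ × 32 = 0.0003488.
1/(A₁E₁) + 1/(A₂E₂) = 1/(160×116×10³) + 1/(1025×45×10³) = 7.556×10⁻⁸ N⁻¹.
So P = 0.0003488 / 7.556×10⁻⁸ = 4.616 kN.
σ_{copper} = P/A₁ = 4616/160 = 28.85 MPa, tensile.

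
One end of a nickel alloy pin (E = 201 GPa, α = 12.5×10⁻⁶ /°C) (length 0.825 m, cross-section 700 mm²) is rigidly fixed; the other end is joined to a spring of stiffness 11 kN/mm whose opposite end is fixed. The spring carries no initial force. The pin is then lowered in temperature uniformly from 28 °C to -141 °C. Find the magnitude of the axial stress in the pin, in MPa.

If the spring were absent the pin would shorten by αΔT L = 12.5×10⁻⁶ × 169 × 825 = 1.743 mm.
Let P be the tensile force in the spring. The pin extends elastically by PL/(AE) and the spring stretches by P/k; together these equal δ_free.
P [ L/(AE) + 1/k ] = δ_free → P [ 825/(700×201×10³) + 1/(11×10³) ] = 1.743.
P = 1.743 / 9.677×10⁻⁵ = 18010 N.
σ = P/A = 18010/700 = 25.73 MPa.

σ ≈ 25.7 MPa (tensile)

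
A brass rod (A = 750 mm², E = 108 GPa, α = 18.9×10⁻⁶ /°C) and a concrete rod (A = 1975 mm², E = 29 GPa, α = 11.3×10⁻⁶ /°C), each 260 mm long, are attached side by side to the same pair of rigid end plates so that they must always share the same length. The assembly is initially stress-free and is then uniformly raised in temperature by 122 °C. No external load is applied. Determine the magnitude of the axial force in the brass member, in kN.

Equilibrium of a rigid end plate with no external load gives equal and opposite internal forces ±P in the two members. Since α_{brass} > α_{concrete}, heating drives the brass into compression and the concrete into tension.
Equating the net (thermal + elastic) strains gives |α₁ − α₂|·ΔT = P·[1/(A₁E₁) + 1/(A₂E₂)].
|α₁ − α₂|·ΔT = 7.6×10⁻⁶ × 122 = 0.0009272.
1/(A₁E₁) + 1/(A₂E₂) = 1/(750×108×10³) + 1/(1975×29×10³) = 2.981×10⁻⁸ N⁻¹.
P = 0.0009272 / 2.981×10⁻⁸ = 31110 N = 31.11 kN.

P ≈ 31.1 kN (compressive in the brass)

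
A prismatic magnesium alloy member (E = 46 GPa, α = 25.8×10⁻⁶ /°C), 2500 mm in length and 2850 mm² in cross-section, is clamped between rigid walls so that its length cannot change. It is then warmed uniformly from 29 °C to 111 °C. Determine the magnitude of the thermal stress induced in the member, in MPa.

σ ≈ 97.3 MPa (compressive)

The supports are rigid, so the total axial strain is zero. The restrained thermal strain is ε = αΔT = 25.8×10⁻⁶ × 82 = 2115.6×10⁻⁶.
The stress required to suppress this strain is σ = Eε = 46×10³ × 2115.6×10⁻⁶ = 97.32 MPa, compressive since the member is trying to expand.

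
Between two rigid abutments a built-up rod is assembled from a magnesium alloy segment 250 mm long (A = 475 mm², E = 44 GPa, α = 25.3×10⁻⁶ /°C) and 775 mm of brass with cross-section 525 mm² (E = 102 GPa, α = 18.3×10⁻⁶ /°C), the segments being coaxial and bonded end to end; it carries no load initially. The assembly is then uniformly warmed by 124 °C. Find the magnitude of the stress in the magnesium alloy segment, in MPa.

σ ≈ 203 MPa (compressive)

With the walls removed the bar would change length by δ_free = Σ αᵢΔT Lᵢ = 25.3×10⁻⁶×124×250 + 18.3×10⁻⁶×124×775 = 2.543 mm.
The walls prevent any net length change, so an axial force P (same in every segment) develops. Compatibility: P · Σ Lᵢ/(AᵢEᵢ) = δ_free.
The series flexibility is Σ Lᵢ/(AᵢEᵢ) = 250/(475×44×10³) + 775/(525×102×10³) = 2.643×10⁻⁵ mm/N.
So P = 2.543 / 2.643×10⁻⁵ = 96.2 kN, compressive.
σ_{magnesium alloy} = P / A = 96200 / 475 = 202.5 MPa.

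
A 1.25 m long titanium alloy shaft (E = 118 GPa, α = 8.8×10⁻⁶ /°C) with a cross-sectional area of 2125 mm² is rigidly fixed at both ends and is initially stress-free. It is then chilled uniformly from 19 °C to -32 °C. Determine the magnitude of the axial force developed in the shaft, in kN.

Full restraint means ε = 0, so the stress is σ = EαΔT = 118×10³ × 8.8×10⁻⁶ × 51 = 52.96 MPa.
Axial force P = σA = 52.96 × 2125 = 112500 N = 112.5 kN, tensile.

P ≈ 113 kN (tensile)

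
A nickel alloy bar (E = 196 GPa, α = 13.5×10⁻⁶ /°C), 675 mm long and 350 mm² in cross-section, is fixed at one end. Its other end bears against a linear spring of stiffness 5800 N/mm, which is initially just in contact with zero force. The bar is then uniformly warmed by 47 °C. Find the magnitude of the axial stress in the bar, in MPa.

σ ≈ 6.71 MPa (compressive)

If the spring were absent the bar would lengthen by αΔT L = 13.5×10⁻⁶ × 47 × 675 = 0.4283 mm.
With a force P in the spring, the elastic change of the bar is PL/(AE) and that of the spring is P/k; compatibility requires their sum to equal δ_free.
So P = δ_free / [L/(AE) + 1/k] = 0.4283 / [ 675/(350×196×10³) + 1/(5800) ].
P = 0.4283 / 0.0001823 = 2350 N.
σ = P/A = 2350/350 = 6.714 MPa.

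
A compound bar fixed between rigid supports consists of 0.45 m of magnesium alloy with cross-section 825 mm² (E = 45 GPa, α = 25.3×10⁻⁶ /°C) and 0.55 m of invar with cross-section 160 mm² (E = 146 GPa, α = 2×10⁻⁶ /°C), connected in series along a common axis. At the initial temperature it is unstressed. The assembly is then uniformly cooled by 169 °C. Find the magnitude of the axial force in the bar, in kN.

P ≈ 59.2 kN (tensile)

Free thermal contraction of the whole bar: Σ αᵢΔT Lᵢ = 25.3×10⁻⁶×169×450 + 2×10⁻⁶×169×550 = 2.11 mm.
The walls prevent any net length change, so an axial force P (same in every segment) develops. Compatibility: P · Σ Lᵢ/(AᵢEᵢ) = δ_free.
Σ Lᵢ/(AᵢEᵢ) = 450/(825×45×10³) + 550/(160×146×10³) = 3.567×10⁻⁵ mm/N.
P = 2.11 / 3.567×10⁻⁵ = 59160 N = 59.16 kN, tensile.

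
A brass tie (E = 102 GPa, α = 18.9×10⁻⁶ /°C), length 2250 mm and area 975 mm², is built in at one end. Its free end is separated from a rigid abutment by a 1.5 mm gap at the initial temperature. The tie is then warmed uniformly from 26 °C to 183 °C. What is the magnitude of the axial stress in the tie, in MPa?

If the wall were absent the tie would grow by αΔT L = 18.9×10⁻⁶ × 157 × 2250 = 6.676 mm.
This exceeds the 1.5 mm gap, so the wall pushes back. The portion of expansion that must be recovered elastically is δ_free − gap = 6.676 − 1.5 = 5.176 mm.
That suppressed elongation corresponds to σ = E·Δ/L = 102×10³ × 5.176/2250 = 234.7 MPa.

σ ≈ 235 MPa (compressive)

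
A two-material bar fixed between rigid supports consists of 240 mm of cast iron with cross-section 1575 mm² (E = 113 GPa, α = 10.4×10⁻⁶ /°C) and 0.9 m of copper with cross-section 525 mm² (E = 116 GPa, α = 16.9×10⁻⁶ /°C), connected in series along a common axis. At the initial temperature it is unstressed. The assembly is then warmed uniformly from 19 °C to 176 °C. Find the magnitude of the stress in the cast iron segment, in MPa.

Free thermal expansion of the whole bar: Σ αᵢΔT Lᵢ = 10.4×10⁻⁶×157×240 + 16.9×10⁻⁶×157×900 = 2.78 mm.
The walls prevent any net length change, so an axial force P (same in every segment) develops. Compatibility: P · Σ Lᵢ/(AᵢEᵢ) = δ_free.
Σ Lᵢ/(AᵢEᵢ) = 240/(1575×113×10³) + 900/(525×116×10³) = 1.613×10⁻⁵ mm/N.
Hence P = δ_free / Σ(L/AE) = 2.78/1.613×10⁻⁵ = 172.4 kN (compressive).
σ_{cast iron} = P / A = 172400 / 1575 = 109.4 MPa.

σ ≈ 109 MPa (compressive)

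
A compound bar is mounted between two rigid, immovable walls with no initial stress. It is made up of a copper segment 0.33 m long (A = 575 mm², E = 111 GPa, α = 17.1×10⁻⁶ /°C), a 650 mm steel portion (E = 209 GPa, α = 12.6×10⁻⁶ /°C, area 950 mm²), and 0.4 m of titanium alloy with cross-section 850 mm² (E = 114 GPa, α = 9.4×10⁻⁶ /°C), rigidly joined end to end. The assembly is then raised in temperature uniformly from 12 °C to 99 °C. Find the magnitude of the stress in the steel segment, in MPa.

If the supports were absent, the total length change would be Σ αᵢΔT Lᵢ = 17.1×10⁻⁶×87×330 + 12.6×10⁻⁶×87×650 + 9.4×10⁻⁶×87×400 = 1.531 mm.
Since the ends are fixed, an axial force P builds up, equal in every segment, with P · Σ Lᵢ/(AᵢEᵢ) = δ_free.
Σ Lᵢ/(AᵢEᵢ) = 330/(575×111×10³) + 650/(950×209×10³) + 400/(850×114×10³) = 1.257×10⁻⁵ mm/N.
Hence P = δ_free / Σ(L/AE) = 1.531/1.257×10⁻⁵ = 121.7 kN (compressive).
σ_{steel} = P / A = 121700 / 950 = 128.2 MPa.

σ ≈ 128 MPa (compressive)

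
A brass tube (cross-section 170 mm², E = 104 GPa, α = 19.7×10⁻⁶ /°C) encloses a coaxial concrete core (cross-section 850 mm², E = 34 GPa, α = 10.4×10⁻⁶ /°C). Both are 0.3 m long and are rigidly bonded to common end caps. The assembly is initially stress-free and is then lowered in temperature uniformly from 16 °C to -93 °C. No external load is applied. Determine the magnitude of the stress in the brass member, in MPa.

σ ≈ 65.4 MPa (tensile)

The brass has the larger α, so on cooling it would change length more than the concrete if both were free. The rigid plates force a common final length, so the brass is put into tension and the concrete into compression, with equal and opposite forces P (no external load).
Compatibility of the two members (thermal + elastic change equal): (α₁ − α₂)ΔT = P·[1/(A₁E₁) + 1/(A₂E₂)].
|α₁ − α₂|·ΔT = 9.3×10⁻⁶ × 109 = 0.001014.
1/(A₁E₁) + 1/(A₂E₂) = 1/(170×104×10³) + 1/(850×34×10³) = 9.116×10⁻⁸ N⁻¹.
So P = 0.001014 / 9.116×10⁻⁸ = 11.12 kN.
σ_{brass} = P/A₁ = 11120/170 = 65.41 MPa, tensile.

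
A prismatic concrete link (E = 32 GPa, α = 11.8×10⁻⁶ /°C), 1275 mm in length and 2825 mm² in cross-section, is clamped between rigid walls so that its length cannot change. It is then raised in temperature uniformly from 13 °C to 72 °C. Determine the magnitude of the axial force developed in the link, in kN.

P ≈ 62.9 kN (compressive)

Full restraint means ε = 0, so the stress is σ = EαΔT = 32×10³ × 11.8×10⁻⁶ × 59 = 22.28 MPa.
Axial force P = σA = 22.28 × 2825 = 62940 N = 62.94 kN, compressive.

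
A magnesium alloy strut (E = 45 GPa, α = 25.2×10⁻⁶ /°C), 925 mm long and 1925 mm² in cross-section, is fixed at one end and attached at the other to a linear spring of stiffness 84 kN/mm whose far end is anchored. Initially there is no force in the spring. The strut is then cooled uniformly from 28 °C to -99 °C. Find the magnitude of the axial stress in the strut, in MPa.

σ ≈ 68.1 MPa (tensile)

If the spring were absent the strut would shorten by αΔT L = 25.2×10⁻⁶ × 127 × 925 = 2.96 mm.
Let P be the tensile force in the spring. The strut extends elastically by PL/(AE) and the spring stretches by P/k; together these equal δ_free.
P [ L/(AE) + 1/k ] = δ_free → P [ 925/(1925×45×10³) + 1/(84×10³) ] = 2.96.
P = 2.96 / 2.258×10⁻⁵ = 131100 N.
σ = P/A = 131100/1925 = 68.1 MPa.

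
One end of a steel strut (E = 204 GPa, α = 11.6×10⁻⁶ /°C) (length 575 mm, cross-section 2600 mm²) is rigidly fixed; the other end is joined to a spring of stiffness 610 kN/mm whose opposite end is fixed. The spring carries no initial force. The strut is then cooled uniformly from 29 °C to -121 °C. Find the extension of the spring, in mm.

δ ≈ 0.602 mm

The unrestrained thermal change is αΔT L = 11.6×10⁻⁶ × 150 × 575 = 1 mm.
Let P be the tensile force in the spring. The strut extends elastically by PL/(AE) and the spring stretches by P/k; together these equal δ_free.
So P = δ_free / [L/(AE) + 1/k] = 1 / [ 575/(2600×204×10³) + 1/(610×10³) ].
P = 1 / 2.723×10⁻⁶ = 367400 N.
Spring extension = P/k = 367400/(610×10³) = 0.6022 mm.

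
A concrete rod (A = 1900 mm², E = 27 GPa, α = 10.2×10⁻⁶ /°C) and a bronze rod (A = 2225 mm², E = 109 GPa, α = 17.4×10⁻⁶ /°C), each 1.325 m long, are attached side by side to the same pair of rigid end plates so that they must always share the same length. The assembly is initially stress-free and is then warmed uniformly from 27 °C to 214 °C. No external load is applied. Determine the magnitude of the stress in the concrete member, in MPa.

σ ≈ 30 MPa (tensile)

Both members must finish at the same length. With the larger α, the bronze tends to over-expand; the plates restrain it, putting the bronze in compression and the concrete in tension. With no external load the two internal forces are equal and opposite, magnitude P.
Compatibility of the two members (thermal + elastic change equal): (α₁ − α₂)ΔT = P·[1/(A₁E₁) + 1/(A₂E₂)].
|α₁ − α₂|·ΔT = 7.2×10⁻⁶ × 187 = 0.001346.
1/(A₁E₁) + 1/(A₂E₂) = 1/(1900×27×10³) + 1/(2225×109×10³) = 2.362×10⁻⁸ N⁻¹.
So P = 0.001346 / 2.362×10⁻⁸ = 57.01 kN.
σ_{concrete} = P/A₁ = 57010/1900 = 30.01 MPa, tensile.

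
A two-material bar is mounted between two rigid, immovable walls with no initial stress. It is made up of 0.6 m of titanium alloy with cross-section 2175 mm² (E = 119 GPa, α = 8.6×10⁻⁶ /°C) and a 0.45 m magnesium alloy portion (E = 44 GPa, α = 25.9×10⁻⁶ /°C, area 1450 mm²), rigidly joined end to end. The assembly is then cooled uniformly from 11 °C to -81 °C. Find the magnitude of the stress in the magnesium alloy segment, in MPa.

With the walls removed the bar would change length by δ_free = Σ αᵢΔT Lᵢ = 8.6×10⁻⁶×92×600 + 25.9×10⁻⁶×92×450 = 1.547 mm.
Since the ends are fixed, an axial force P builds up, equal in every segment, with P · Σ Lᵢ/(AᵢEᵢ) = δ_free.
The series flexibility is Σ Lᵢ/(AᵢEᵢ) = 600/(2175×119×10³) + 450/(1450×44×10³) = 9.371×10⁻⁶ mm/N.
So P = 1.547 / 9.371×10⁻⁶ = 165.1 kN, tensile.
σ_{magnesium alloy} = P / A = 165100 / 1450 = 113.8 MPa.

σ ≈ 114 MPa (tensile)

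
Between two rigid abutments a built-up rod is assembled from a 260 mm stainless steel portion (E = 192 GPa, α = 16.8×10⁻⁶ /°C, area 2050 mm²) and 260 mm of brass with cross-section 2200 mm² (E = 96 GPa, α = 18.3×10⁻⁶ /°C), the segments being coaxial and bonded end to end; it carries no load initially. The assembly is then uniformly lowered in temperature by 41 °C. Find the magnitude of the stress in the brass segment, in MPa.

With the walls removed the bar would change length by δ_free = Σ αᵢΔT Lᵢ = 16.8×10⁻⁶×41×260 + 18.3×10⁻⁶×41×260 = 0.3742 mm.
Since the ends are fixed, an axial force P builds up, equal in every segment, with P · Σ Lᵢ/(AᵢEᵢ) = δ_free.
The series flexibility is Σ Lᵢ/(AᵢEᵢ) = 260/(2050×192×10³) + 260/(2200×96×10³) = 1.892×10⁻⁶ mm/N.
P = 0.3742 / 1.892×10⁻⁶ = 197800 N = 197.8 kN, tensile.
σ_{brass} = P / A = 197800 / 2200 = 89.91 MPa.

σ ≈ 89.9 MPa (tensile)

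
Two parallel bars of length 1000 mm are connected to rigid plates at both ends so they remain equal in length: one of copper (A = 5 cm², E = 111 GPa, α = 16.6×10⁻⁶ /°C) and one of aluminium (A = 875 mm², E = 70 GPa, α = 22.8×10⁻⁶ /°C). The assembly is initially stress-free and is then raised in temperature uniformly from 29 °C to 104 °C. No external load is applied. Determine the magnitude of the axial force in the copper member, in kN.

P ≈ 13.5 kN (tensile in the copper)

Both members must finish at the same length. With the larger α, the aluminium tends to over-expand; the plates restrain it, putting the aluminium in compression and the copper in tension. With no external load the two internal forces are equal and opposite, magnitude P.
Equating the net (thermal + elastic) strains gives |α₁ − α₂|·ΔT = P·[1/(A₁E₁) + 1/(A₂E₂)].
|α₁ − α₂|·ΔT = 6.2×10⁻⁶ × 75 = 0.000465.
1/(A₁E₁) + 1/(A₂E₂) = 1/(500×111×10³) + 1/(875×70×10³) = 3.434×10⁻⁸ N⁻¹.
P = 0.000465 / 3.434×10⁻⁸ = 13540 N = 13.54 kN.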